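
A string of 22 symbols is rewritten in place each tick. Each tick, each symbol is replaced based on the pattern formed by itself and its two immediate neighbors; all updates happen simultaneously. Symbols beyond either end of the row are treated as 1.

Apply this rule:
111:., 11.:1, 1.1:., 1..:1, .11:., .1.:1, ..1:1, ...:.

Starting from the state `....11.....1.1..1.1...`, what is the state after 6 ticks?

1..1.11...11.1111.11.1
1111..11.1.1....1..1..
...111.1.1.11..1111111
1.1..1.1.1..111.......
1.1111.1.111..11.....1
1....1.1...111.11...1.

1....1.1...111.11...1.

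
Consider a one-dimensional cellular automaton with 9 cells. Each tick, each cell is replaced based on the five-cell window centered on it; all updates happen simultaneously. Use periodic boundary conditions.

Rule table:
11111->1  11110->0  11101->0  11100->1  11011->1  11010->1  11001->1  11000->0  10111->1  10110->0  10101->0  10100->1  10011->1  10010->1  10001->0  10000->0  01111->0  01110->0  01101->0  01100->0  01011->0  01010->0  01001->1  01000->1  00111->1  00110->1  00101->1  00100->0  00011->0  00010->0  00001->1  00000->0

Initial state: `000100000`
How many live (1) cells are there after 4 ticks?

4

010010000
001101001
111011110
100110001
count of 1: 4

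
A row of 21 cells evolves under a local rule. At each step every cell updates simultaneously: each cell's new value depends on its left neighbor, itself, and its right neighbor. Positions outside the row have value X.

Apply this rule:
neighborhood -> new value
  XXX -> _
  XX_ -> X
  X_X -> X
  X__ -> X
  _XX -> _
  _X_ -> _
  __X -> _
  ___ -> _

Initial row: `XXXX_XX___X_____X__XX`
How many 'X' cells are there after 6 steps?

9

___XX_XX___X_____X___
X___XX_XX___X_____X__
XX___XX_XX___X_____X_
_XX___XX_XX___X_____X
X_XX___XX_XX___X_____
XX_XX___XX_XX___X____
count of X: 9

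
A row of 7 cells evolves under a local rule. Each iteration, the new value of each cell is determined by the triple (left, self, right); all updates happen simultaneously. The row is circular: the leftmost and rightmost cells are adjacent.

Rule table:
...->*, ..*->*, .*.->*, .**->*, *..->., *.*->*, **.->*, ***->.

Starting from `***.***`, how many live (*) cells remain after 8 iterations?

iteration 1: ..***..
iteration 2: ***.*.*
iteration 3: ..*****
iteration 4: .**...*
iteration 5: ***.***  (repeats iteration 0; period 5)
iteration 8: ..*****
count of *: 5

5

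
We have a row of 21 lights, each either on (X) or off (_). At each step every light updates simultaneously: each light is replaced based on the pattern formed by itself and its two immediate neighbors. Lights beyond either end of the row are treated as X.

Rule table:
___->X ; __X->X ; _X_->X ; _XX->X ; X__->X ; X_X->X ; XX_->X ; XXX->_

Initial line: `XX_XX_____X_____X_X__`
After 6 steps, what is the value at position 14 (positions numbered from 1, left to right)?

_XXXXXXXXXXXXXXXXXXXX
XX___________________
_XXXXXXXXXXXXXXXXXXXX  (repeats step 1; period 2)
step 6: XX___________________
position 14 holds _

_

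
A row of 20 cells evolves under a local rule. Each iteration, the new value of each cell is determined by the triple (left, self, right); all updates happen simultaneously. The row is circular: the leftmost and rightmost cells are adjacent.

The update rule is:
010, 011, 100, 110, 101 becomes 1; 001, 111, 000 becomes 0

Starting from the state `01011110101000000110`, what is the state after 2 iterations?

01110011111100000111
11011010000110000101

11011010000110000101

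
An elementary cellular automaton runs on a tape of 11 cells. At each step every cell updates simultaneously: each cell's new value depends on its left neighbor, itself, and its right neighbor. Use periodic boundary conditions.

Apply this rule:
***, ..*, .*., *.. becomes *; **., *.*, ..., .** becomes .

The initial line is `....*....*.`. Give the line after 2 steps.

*.*.*.**.*.

step 1: ...***..***
step 2: *.*.*.**.*.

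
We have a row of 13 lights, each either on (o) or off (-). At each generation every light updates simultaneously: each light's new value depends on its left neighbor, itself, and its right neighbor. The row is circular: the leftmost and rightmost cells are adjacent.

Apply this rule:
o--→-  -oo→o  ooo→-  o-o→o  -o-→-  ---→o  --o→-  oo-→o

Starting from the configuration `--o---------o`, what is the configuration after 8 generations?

generation 1: ----ooooooo--
generation 2: ooo-o-----o-o
generation 3: --oo--ooo--oo
generation 4: --oo--o-o--oo
generation 5: --oo---o---oo
generation 6: --oo-o---o-oo
generation 7: --ooo--o--ooo
generation 8: --o-o-----o-o

--o-o-----o-o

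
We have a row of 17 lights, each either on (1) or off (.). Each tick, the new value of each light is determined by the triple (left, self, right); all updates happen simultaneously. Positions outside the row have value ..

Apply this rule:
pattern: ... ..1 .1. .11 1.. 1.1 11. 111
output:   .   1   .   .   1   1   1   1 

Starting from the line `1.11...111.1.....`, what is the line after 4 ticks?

tick 1: .1.11.1.111.1....
tick 2: 1.1.11.1.111.1...
tick 3: .1.1.11.1.111.1..
tick 4: 1.1.1.11.1.111.1.

1.1.1.11.1.111.1.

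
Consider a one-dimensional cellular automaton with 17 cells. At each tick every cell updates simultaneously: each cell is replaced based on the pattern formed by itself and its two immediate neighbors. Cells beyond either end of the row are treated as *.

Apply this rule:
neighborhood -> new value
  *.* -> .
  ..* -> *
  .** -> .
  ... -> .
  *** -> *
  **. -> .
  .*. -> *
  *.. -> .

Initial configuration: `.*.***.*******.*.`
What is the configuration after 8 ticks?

.*..*...*****..*.
.*.**..*.***..**.
.*....**..*..*...
.*...*...**.**..*
.*..**..*......*.
.*.*...**.....**.
.*.*..*......*...
.*.*.**.....**..*

.*.*.**.....**..*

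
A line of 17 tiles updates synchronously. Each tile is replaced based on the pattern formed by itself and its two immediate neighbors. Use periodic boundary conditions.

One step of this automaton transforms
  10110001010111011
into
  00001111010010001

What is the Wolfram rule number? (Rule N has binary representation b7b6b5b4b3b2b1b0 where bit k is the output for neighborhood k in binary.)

position 12: 111 → 1  (bit 7 = 1)
position 0: 110 → 0  (bit 6 = 0)
position 1: 101 → 0  (bit 5 = 0)
position 4: 100 → 1  (bit 4 = 1)
position 2: 011 → 0  (bit 3 = 0)
position 7: 010 → 1  (bit 2 = 1)
position 6: 001 → 1  (bit 1 = 1)
position 5: 000 → 1  (bit 0 = 1)
bits b7..b0 = 10010111 = 151

151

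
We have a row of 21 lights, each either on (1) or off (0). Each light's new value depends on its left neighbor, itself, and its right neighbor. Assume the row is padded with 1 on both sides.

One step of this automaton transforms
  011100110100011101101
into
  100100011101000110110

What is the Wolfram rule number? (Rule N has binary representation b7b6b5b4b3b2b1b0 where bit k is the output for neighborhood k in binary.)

position 2: 111 → 0  (bit 7 = 0)
position 3: 110 → 1  (bit 6 = 1)
position 0: 101 → 1  (bit 5 = 1)
position 4: 100 → 0  (bit 4 = 0)
position 1: 011 → 0  (bit 3 = 0)
position 9: 010 → 1  (bit 2 = 1)
position 5: 001 → 0  (bit 1 = 0)
position 11: 000 → 1  (bit 0 = 1)
bits b7..b0 = 01100101 = 101

101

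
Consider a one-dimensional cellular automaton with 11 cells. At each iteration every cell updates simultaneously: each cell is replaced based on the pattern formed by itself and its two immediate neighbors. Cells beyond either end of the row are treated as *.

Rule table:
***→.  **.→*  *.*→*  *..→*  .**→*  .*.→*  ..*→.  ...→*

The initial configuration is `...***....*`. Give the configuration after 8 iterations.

.***.***...

**.*.****.*
.*****..***
**...**.*..
.***.*****.
**.***...**
.***.***.*.
**.***.****
.***.***...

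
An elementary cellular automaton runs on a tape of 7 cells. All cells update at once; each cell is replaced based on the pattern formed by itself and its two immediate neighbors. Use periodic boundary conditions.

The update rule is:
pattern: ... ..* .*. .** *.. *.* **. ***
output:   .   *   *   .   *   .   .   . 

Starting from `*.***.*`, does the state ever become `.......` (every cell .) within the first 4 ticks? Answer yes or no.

.......
all cells are . at tick 1

yes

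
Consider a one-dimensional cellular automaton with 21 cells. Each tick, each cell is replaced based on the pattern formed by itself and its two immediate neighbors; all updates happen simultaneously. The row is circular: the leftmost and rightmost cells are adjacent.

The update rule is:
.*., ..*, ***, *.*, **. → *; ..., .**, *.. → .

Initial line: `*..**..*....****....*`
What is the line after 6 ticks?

.************.*******

tick 1: *.*.*.**...*.***...*.
tick 2: ******.*..***.**..***
tick 3: ********.*.***.*.*.**
tick 4: ***********.*******.*
tick 5: ************.*******.
tick 6: .************.*******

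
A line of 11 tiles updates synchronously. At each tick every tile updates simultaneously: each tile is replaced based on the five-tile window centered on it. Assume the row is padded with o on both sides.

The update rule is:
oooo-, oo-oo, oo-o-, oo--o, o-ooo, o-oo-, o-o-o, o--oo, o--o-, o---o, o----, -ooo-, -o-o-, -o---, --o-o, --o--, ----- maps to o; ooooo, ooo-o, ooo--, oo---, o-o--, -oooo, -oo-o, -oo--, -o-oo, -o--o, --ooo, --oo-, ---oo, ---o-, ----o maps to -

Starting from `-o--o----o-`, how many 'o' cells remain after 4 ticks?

tick 1: o--oooo--o-
tick 2: -oo--o-ooo-
tick 3: oo-ooo-oo-o
tick 4: o-ooo-oo-oo
count of o: 8

8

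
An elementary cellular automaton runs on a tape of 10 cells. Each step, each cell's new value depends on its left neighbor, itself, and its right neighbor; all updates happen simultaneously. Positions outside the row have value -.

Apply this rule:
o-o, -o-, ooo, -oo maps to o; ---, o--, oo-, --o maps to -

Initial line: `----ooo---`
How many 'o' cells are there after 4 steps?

1

----oo----
----o-----
----o-----  (fixed point — unchanged through step 4)
count of o: 1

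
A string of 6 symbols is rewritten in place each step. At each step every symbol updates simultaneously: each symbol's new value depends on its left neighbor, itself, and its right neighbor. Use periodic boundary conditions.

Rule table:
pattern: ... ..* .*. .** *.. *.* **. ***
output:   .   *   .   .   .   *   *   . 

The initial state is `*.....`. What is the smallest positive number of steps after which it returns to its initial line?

6

.....*
....*.
...*..
..*...
.*....
*.....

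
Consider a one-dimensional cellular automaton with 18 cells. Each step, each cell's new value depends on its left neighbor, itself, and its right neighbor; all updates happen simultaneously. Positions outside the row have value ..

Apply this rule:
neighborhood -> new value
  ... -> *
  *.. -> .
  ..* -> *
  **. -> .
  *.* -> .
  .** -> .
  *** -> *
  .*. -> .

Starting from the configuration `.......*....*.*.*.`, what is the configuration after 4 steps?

*******..***......
.*****..*.*..*****
*.***..*....*.***.
...*..*..***...*..

...*..*..***...*..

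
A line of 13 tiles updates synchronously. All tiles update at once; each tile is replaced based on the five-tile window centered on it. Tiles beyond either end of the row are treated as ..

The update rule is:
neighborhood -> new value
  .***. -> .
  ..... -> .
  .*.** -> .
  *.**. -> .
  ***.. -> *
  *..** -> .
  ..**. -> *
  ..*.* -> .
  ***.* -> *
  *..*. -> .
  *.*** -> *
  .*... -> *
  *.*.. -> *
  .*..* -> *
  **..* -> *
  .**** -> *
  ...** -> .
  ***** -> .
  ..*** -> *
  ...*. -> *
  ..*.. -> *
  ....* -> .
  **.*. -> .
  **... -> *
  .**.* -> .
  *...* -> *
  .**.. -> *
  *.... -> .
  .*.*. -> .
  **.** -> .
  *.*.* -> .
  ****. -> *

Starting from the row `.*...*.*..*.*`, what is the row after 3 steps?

*..*.*.**..**

step 1: *****..**...*
step 2: **.***.******
step 3: *..*.*.**..**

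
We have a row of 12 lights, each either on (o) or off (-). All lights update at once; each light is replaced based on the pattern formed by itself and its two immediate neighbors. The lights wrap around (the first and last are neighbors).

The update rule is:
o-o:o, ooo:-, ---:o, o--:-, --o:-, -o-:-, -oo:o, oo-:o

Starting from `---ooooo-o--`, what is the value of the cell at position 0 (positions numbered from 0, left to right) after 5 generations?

-

generation 1: oo-o---oo--o
generation 2: -oo--o-oo--o
generation 3: ooo---ooo---
generation 4: o-o-o-o-o-o-
generation 5: -o-o-o-o-o-o
position 0 holds -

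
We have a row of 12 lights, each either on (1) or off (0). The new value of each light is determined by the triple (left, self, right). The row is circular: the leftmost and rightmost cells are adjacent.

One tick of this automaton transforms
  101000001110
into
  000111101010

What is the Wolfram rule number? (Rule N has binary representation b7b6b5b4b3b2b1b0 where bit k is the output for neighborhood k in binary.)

position 9: 111 → 0  (bit 7 = 0)
position 10: 110 → 1  (bit 6 = 1)
position 1: 101 → 0  (bit 5 = 0)
position 3: 100 → 1  (bit 4 = 1)
position 8: 011 → 1  (bit 3 = 1)
position 0: 010 → 0  (bit 2 = 0)
position 7: 001 → 0  (bit 1 = 0)
position 4: 000 → 1  (bit 0 = 1)
bits b7..b0 = 01011001 = 89

89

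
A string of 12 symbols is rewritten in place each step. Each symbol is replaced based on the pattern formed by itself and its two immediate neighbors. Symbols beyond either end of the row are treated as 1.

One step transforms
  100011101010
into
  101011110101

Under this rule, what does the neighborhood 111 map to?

1

At position 5 the neighborhood is 111; the next row has 1 there.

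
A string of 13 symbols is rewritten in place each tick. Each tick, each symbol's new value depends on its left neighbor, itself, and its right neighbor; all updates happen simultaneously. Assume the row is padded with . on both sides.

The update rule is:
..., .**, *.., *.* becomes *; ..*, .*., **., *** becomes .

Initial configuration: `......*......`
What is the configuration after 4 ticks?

.*..*..**....

tick 1: *****..******
tick 2: *....*.*.....
tick 3: .***..*.*****
tick 4: .*..*..**....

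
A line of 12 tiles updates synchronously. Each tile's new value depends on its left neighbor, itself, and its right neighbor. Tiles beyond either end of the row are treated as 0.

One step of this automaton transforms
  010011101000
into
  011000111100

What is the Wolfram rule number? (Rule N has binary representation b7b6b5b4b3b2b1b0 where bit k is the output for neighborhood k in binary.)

116

position 5: 111 → 0  (bit 7 = 0)
position 6: 110 → 1  (bit 6 = 1)
position 7: 101 → 1  (bit 5 = 1)
position 2: 100 → 1  (bit 4 = 1)
position 4: 011 → 0  (bit 3 = 0)
position 1: 010 → 1  (bit 2 = 1)
position 0: 001 → 0  (bit 1 = 0)
position 10: 000 → 0  (bit 0 = 0)
bits b7..b0 = 01110100 = 116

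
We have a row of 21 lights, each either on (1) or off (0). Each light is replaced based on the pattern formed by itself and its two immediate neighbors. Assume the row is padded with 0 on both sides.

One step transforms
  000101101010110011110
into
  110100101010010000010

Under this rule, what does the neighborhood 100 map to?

0

At position 14 the neighborhood is 100; the next row has 0 there.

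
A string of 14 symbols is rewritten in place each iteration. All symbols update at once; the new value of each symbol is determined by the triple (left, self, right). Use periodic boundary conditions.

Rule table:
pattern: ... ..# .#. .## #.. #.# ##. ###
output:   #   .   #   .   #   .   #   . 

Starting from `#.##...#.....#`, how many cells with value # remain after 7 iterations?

9

#..###.#####..
##...#.....##.
.###.#####..#.
...#.....##.##
##.#####..#..#
.#.....##.##..
.#####..#..###
count of #: 9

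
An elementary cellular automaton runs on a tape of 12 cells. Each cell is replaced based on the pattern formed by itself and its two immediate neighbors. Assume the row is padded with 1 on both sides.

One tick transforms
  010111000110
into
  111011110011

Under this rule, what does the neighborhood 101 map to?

At position 0 the neighborhood is 101; the next row has 1 there.

1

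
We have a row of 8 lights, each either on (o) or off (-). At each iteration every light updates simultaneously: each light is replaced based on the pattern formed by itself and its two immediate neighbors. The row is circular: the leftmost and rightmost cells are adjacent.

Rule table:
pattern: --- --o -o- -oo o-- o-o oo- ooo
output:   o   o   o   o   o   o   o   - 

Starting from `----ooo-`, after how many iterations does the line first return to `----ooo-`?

2

ooooo-oo
----ooo-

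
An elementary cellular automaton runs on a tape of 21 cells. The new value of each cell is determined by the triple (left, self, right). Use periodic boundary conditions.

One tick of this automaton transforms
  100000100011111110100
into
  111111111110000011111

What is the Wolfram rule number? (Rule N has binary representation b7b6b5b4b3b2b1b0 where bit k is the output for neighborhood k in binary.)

127

position 11: 111 → 0  (bit 7 = 0)
position 16: 110 → 1  (bit 6 = 1)
position 17: 101 → 1  (bit 5 = 1)
position 1: 100 → 1  (bit 4 = 1)
position 10: 011 → 1  (bit 3 = 1)
position 0: 010 → 1  (bit 2 = 1)
position 5: 001 → 1  (bit 1 = 1)
position 2: 000 → 1  (bit 0 = 1)
bits b7..b0 = 01111111 = 127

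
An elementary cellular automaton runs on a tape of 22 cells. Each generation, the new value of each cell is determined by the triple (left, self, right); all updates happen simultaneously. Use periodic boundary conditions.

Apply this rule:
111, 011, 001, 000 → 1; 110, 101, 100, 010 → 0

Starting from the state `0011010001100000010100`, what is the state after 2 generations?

1110000111001111100001
1100111110011111001111

1100111110011111001111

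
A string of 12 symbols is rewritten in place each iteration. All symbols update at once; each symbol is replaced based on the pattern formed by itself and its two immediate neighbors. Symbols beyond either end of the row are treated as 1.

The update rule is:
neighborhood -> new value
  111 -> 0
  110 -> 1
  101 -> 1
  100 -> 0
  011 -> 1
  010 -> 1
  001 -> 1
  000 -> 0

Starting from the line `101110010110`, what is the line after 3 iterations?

011000100001

111010111111
001111100000
011000100001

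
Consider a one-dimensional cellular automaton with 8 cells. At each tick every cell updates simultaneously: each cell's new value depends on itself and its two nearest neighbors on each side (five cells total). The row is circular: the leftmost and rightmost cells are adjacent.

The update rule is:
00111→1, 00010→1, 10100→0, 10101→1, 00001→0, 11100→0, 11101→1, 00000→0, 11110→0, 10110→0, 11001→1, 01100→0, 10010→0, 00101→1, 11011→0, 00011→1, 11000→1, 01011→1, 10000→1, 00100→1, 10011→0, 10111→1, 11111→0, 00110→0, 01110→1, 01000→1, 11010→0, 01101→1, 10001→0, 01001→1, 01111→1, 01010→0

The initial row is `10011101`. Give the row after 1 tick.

01011100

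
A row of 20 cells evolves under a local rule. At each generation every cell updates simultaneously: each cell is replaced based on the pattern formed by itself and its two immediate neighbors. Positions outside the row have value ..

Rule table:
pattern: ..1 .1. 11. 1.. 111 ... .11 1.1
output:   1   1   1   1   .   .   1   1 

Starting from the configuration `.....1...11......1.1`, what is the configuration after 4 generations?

....111.1111....1111
...11.111..11..11..1
..11111.111111111111
.11...111..........1

.11...111..........1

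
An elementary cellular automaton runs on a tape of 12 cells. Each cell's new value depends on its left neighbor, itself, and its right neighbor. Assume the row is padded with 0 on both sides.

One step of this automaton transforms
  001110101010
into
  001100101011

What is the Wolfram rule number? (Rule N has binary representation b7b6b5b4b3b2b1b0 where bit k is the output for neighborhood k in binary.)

position 3: 111 → 1  (bit 7 = 1)
position 4: 110 → 0  (bit 6 = 0)
position 5: 101 → 0  (bit 5 = 0)
position 11: 100 → 1  (bit 4 = 1)
position 2: 011 → 1  (bit 3 = 1)
position 6: 010 → 1  (bit 2 = 1)
position 1: 001 → 0  (bit 1 = 0)
position 0: 000 → 0  (bit 0 = 0)
bits b7..b0 = 10011100 = 156

156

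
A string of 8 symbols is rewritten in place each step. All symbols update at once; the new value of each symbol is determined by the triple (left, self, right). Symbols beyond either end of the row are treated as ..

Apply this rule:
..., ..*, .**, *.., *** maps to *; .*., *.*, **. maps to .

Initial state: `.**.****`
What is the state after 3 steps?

**..***.
*.****.*
..***...

..***...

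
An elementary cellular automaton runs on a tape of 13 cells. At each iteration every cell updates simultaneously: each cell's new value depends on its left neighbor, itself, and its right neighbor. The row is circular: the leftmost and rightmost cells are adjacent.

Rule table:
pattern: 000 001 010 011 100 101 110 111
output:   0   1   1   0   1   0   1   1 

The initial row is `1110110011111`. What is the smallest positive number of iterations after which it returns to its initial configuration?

26

1110011101111
1111101100111
1111100111011
1111111011001
1111111001110
0111111110110
1011111110011
1001111111101
1110111111100
0110011111111
0011101111111
1101100111111
1100111011111
1111011001111
1111001110111
1111110110011
1111110011101
1111111101100
0111111100111
0011111111011
1101111111001
1100111111110
0111011111110
1011001111111
1001110111111
1110110011111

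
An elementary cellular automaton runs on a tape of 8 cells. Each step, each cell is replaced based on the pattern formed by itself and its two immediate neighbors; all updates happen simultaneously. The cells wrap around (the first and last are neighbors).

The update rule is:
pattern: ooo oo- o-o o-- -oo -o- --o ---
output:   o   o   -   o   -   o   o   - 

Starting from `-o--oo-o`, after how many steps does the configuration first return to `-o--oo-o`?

8

-ooo-o-o
--oo-o-o
oo-o-o-o
oo-o-o--
-o-o-ooo
-o-o--oo
-o-ooo-o
-o--oo-o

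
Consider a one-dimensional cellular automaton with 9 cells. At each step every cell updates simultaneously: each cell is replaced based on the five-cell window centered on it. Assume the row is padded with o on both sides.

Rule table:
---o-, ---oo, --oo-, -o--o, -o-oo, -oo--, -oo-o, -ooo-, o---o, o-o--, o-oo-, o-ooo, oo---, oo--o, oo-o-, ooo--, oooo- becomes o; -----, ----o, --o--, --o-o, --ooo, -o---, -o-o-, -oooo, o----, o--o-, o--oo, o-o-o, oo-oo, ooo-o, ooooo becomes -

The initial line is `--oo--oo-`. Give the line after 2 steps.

--oo--oo-

o-ooo-oo-
--oo--oo-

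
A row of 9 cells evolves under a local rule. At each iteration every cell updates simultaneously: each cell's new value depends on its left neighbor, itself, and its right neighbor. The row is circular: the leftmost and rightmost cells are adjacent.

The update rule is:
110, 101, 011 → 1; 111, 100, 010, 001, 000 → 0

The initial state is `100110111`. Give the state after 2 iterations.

000100100

100111100
000100100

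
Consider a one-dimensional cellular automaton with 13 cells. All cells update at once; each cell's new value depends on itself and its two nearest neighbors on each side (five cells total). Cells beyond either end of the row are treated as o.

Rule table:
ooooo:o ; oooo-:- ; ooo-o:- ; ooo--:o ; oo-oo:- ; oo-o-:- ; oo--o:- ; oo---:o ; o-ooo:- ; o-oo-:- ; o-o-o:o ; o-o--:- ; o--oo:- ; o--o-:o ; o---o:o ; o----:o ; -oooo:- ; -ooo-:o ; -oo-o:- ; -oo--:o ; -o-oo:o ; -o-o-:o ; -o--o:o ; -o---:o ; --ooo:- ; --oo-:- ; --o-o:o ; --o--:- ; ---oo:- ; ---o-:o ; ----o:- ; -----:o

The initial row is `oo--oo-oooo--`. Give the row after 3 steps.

----oo---oooo

-o--------o--
--oooooo-o-o-
----oo---oooo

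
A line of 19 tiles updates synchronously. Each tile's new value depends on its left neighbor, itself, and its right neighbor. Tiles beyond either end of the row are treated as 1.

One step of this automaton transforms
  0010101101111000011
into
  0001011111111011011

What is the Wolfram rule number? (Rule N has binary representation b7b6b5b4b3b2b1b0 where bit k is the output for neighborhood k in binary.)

position 10: 111 → 1  (bit 7 = 1)
position 7: 110 → 1  (bit 6 = 1)
position 3: 101 → 1  (bit 5 = 1)
position 0: 100 → 0  (bit 4 = 0)
position 6: 011 → 1  (bit 3 = 1)
position 2: 010 → 0  (bit 2 = 0)
position 1: 001 → 0  (bit 1 = 0)
position 14: 000 → 1  (bit 0 = 1)
bits b7..b0 = 11101001 = 233

233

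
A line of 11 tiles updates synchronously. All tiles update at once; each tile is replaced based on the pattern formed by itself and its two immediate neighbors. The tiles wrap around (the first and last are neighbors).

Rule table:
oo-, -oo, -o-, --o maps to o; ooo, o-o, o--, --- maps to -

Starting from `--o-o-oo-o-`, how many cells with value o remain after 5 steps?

6

step 1: -oo-o-oo-o-
step 2: ooo-o-oo-o-
step 3: o-o-o-oo-o-
step 4: o-o-o-oo-o-  (fixed point — unchanged through step 5)
count of o: 6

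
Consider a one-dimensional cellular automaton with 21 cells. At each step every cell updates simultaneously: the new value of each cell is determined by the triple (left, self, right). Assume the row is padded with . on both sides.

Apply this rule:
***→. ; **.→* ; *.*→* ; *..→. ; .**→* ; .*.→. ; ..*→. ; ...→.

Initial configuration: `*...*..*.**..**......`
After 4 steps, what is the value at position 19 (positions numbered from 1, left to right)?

.

........***..**......
........*.*..**......
.........*...**......
.............**......
position 19 holds .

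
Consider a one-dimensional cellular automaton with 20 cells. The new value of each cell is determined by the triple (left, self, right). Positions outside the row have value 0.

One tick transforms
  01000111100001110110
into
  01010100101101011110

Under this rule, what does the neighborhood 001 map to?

0

At position 0 the neighborhood is 001; the next row has 0 there.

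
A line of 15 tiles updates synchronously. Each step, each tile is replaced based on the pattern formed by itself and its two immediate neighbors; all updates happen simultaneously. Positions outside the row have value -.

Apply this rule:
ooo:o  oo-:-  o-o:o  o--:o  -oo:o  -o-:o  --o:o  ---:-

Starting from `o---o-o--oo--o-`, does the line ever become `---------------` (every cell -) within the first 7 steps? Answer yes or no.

no

oo-ooooooo-oooo
o-ooooooo-oooo-
oooooooo-oooo-o
ooooooo-oooo-oo
oooooo-oooo-oo-
ooooo-oooo-oo-o
oooo-oooo-oo-oo
step 7 is oooo-oooo-oo-oo, still not uniform -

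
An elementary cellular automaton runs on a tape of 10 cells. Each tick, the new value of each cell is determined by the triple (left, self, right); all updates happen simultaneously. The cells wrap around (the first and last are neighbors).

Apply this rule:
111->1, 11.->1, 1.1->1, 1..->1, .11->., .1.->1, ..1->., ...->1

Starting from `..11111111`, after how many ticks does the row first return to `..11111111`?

tick 1: 1..1111111
tick 2: 11..111111
tick 3: 111..11111
tick 4: 1111..1111
tick 5: 11111..111
tick 6: 111111..11
tick 7: 1111111..1
tick 8: 11111111..
tick 9: .11111111.
tick 10: ..11111111

10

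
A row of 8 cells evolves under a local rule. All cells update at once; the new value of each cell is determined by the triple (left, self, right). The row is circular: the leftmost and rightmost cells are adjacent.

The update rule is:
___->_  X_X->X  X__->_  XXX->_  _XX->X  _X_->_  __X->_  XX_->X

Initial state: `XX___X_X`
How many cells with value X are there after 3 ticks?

2

_X____XX
X_____XX
X_____X_
count of X: 2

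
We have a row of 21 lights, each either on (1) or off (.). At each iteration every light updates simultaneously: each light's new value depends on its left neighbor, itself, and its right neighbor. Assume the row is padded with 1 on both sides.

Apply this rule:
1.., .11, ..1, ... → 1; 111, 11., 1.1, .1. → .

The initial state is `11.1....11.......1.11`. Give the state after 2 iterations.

iteration 1: ....11111.1111111..1.
iteration 2: 11111.....1......11..

11111.....1......11..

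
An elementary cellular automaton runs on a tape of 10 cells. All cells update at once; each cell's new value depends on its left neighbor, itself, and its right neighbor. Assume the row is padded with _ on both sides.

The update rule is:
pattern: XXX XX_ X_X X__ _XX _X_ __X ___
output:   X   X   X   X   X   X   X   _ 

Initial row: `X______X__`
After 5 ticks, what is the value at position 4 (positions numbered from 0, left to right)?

X

XX____XXX_
XXX__XXXXX
XXXXXXXXXX
XXXXXXXXXX  (fixed point — unchanged through tick 5)
position 4 holds X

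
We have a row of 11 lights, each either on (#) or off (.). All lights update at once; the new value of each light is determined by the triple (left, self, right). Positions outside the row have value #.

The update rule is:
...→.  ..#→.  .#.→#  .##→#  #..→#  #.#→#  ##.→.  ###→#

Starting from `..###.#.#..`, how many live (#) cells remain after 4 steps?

#.##.#####.
.##.#####.#
##.#####.##
#.#####.###
count of #: 9

9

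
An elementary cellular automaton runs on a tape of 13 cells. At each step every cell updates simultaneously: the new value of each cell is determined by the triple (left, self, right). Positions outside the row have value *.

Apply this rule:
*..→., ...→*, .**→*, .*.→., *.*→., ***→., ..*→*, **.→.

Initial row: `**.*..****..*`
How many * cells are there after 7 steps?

step 1: .....**....**
step 2: .*****..****.
step 3: .*.....**....
step 4: ...*****..***
step 5: .***.....**..
step 6: .*...*****..*
step 7: ...***.....**
count of *: 5

5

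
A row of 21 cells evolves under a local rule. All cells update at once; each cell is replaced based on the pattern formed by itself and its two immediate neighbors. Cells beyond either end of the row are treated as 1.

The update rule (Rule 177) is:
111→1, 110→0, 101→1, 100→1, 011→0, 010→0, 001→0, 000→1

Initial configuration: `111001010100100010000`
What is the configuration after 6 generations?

101010101001010010010

generation 1: 110100101010011001110
generation 2: 101010010101000100101
generation 3: 010101001010110010010
generation 4: 101010100101001001001
generation 5: 010101010010100100100
generation 6: 101010101001010010010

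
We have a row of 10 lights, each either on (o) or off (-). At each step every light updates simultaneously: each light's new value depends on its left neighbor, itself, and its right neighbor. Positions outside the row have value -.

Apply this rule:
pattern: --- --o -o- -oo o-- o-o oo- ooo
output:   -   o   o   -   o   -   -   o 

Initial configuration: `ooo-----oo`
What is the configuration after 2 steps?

step 1: -o-o---o--
step 2: oo-oo-ooo-

oo-oo-ooo-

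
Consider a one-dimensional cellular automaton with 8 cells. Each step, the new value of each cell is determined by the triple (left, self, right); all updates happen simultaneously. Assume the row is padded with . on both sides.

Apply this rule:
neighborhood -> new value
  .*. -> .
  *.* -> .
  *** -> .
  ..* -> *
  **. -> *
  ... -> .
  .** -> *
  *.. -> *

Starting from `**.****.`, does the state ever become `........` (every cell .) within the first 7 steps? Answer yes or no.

no

**.*..**
**..****
*****..*
*...***.
.*.**.**
*..**.**
.****.**
step 7 is .****.**, still not uniform .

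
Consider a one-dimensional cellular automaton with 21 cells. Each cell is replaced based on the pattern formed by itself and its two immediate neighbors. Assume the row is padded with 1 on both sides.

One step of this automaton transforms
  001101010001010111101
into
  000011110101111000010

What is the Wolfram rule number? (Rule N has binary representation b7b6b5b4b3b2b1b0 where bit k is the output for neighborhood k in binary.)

position 16: 111 → 0  (bit 7 = 0)
position 3: 110 → 0  (bit 6 = 0)
position 4: 101 → 1  (bit 5 = 1)
position 0: 100 → 0  (bit 4 = 0)
position 2: 011 → 0  (bit 3 = 0)
position 5: 010 → 1  (bit 2 = 1)
position 1: 001 → 0  (bit 1 = 0)
position 9: 000 → 1  (bit 0 = 1)
bits b7..b0 = 00100101 = 37

37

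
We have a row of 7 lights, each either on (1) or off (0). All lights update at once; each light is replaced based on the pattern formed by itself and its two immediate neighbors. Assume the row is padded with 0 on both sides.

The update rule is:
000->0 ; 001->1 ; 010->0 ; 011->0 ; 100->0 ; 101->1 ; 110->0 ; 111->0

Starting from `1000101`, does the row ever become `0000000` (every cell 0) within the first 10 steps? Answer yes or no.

0001010
0010100
0101000
1010000
0100000
1000000
0000000
all cells are 0 at step 7

yes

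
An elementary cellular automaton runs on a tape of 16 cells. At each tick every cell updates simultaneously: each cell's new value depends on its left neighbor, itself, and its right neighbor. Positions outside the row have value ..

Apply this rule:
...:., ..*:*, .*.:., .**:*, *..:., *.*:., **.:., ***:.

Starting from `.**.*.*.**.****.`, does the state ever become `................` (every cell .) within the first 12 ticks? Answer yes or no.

no

**......*..*....
*......*..*.....
......*..*......
.....*..*.......
....*..*........
...*..*.........
..*..*..........
.*..*...........
*..*............
..*.............
.*..............
*...............
tick 12 is *..............., still not uniform .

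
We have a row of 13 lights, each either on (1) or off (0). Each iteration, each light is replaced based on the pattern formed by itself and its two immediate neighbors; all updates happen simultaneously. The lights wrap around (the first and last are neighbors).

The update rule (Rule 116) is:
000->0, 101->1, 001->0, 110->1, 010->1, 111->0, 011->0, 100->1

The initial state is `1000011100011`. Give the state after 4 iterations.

0001100000110

iteration 1: 1100000110000
iteration 2: 0110000011000
iteration 3: 0011000001100
iteration 4: 0001100000110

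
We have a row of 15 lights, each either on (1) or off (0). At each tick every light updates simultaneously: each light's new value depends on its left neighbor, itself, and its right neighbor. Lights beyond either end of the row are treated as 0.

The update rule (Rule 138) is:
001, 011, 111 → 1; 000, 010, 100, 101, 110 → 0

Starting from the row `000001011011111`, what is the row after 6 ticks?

001001111000000

000010010011110
000100100111100
001001001111000
010010011110000
100100111100000
001001111000000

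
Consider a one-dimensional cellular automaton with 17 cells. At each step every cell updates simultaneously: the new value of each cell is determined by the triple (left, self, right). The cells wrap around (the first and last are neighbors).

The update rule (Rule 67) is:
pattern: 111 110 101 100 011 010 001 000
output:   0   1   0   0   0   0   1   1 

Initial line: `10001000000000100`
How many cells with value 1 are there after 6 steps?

00110011111111001
01010100000001010
10000001111110000
00111110000010111
01000010111100001
00011100000101110
count of 1: 7

7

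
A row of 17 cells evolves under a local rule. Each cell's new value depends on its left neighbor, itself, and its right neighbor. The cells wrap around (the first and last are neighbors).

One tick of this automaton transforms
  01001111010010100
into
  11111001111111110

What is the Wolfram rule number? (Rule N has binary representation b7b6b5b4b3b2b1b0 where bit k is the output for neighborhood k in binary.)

126

position 5: 111 → 0  (bit 7 = 0)
position 7: 110 → 1  (bit 6 = 1)
position 8: 101 → 1  (bit 5 = 1)
position 2: 100 → 1  (bit 4 = 1)
position 4: 011 → 1  (bit 3 = 1)
position 1: 010 → 1  (bit 2 = 1)
position 0: 001 → 1  (bit 1 = 1)
position 16: 000 → 0  (bit 0 = 0)
bits b7..b0 = 01111110 = 126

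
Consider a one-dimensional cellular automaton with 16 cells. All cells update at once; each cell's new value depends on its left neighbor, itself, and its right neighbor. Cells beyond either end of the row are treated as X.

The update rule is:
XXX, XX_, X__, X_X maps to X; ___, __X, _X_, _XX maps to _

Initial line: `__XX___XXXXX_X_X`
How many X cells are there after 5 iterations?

11

X__XX___XXXXX_X_
XX__XX___XXXXX_X
XXX__XX___XXXXX_
XXXX__XX___XXXXX
XXXXX__XX___XXXX
count of X: 11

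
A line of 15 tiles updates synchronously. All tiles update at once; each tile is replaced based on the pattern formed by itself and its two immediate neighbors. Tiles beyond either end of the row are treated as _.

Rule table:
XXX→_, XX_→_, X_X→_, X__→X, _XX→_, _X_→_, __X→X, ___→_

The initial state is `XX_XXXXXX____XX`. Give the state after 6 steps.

_________X__X__
________X_XX_X_
_______X______X
______X_X____X_
_____X___X__X_X
____X_X_X_XX___

____X_X_X_XX___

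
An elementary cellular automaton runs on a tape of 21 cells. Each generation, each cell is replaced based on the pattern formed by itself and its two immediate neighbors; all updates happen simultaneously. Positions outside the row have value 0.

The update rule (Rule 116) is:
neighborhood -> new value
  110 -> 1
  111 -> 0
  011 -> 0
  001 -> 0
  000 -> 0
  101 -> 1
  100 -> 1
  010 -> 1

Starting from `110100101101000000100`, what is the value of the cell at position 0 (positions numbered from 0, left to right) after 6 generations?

0

011110110111100000110
000011011000110000011
000001101100011000001
000000110110001100001
000000011011000110001
000000001101100011001
position 0 holds 0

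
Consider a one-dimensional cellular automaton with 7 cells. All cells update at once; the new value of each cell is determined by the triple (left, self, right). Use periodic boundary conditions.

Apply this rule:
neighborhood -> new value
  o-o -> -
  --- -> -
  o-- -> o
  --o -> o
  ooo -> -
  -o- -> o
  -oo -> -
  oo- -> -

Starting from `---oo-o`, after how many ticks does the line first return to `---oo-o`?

o-o---o
--oo-o-
-o---oo
-oo-o--
o---oo-
oo-o---
---oo-o

7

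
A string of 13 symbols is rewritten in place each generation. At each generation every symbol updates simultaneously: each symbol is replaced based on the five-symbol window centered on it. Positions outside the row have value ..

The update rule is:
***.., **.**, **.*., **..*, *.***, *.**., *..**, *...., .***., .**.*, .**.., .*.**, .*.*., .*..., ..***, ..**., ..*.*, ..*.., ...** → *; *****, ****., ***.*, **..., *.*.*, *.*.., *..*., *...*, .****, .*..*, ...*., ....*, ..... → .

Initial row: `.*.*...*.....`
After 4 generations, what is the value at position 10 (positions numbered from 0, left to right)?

.**.*..***...
****..****.*.
*..****...*.*
*.**..*...**.
position 10 holds *

*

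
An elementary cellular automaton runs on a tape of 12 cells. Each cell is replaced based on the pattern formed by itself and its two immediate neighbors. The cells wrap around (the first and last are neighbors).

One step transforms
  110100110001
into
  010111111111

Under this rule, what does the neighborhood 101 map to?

At position 2 the neighborhood is 101; the next row has 0 there.

0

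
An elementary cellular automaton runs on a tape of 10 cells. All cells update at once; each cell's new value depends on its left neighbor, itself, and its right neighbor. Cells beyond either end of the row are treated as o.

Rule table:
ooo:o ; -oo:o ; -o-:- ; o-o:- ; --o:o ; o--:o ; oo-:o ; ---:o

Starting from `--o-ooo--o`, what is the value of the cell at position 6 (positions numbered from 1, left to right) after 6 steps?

oo--oooooo
oooooooooo
oooooooooo  (fixed point — unchanged through step 6)
position 6 holds o

o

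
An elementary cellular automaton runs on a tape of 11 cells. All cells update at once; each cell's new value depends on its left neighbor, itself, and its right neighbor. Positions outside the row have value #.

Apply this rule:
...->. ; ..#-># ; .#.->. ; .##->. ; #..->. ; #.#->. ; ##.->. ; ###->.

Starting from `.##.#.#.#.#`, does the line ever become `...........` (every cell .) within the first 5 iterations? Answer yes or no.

iteration 1: ...........
all cells are . at iteration 1

yes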